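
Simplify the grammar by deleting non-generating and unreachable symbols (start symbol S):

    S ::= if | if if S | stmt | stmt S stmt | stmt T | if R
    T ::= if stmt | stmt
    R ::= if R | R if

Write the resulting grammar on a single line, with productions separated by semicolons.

S ::= if | if if S | stmt | stmt S stmt | stmt T; T ::= if stmt | stmt

Generating nonterminals: {S, T}.
Reachable from S after that: {S, T}.
Removed useless symbols: {R} and every production mentioning them.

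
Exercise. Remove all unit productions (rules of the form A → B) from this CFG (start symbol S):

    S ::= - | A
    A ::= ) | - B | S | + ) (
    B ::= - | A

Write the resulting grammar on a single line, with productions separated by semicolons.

S ::= - | ) | - B | + ) (; A ::= - | ) | - B | + ) (; B ::= - | ) | - B | + ) (

Unit pairs: A ⇒* {S}; B ⇒* {A, S}; S ⇒* {A}.
For every A with A ⇒* B via unit rules, add B's non-unit alternatives to A; then delete every rule of the form X → Y.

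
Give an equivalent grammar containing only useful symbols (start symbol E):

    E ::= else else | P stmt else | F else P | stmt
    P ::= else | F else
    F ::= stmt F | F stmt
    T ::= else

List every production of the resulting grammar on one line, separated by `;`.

Generating nonterminals: {E, P, T}.
Reachable from E after that: {E, P}.
Removed useless symbols: {F, T} and every production mentioning them.

E ::= else else | P stmt else | stmt; P ::= else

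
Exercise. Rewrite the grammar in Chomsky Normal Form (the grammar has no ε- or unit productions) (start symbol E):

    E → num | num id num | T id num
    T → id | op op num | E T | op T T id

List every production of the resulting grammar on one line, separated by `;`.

Introduce a nonterminal for each terminal appearing in a rule of length ≥ 2: X1 → num, X2 → id, X3 → op.
Binarize each right-hand side of length ≥ 3 by chaining fresh nonterminals (Y1, Y2, …): affected rules were E → X1 X2 X1; E → T X2 X1; T → X3 X3 X1; T → X3 T T X2.

E → num | X1 Y1 | T Y2; T → id | X3 Y3 | E T | X3 Y4; X1 → num; X2 → id; X3 → op; Y1 → X2 X1; Y2 → X2 X1; Y3 → X3 X1; Y4 → T Y5; Y5 → T X2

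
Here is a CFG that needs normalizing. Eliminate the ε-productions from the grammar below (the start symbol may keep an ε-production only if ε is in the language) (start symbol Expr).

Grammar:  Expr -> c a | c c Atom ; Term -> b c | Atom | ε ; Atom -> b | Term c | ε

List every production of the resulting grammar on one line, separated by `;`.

Expr -> c a | c c Atom | c c; Term -> b c | Atom; Atom -> b | Term c | c

Nullable set = {Atom, Term}.
ε ∉ L(G), so no ε-production is kept.
Expand every rule over subsets of its nullable positions: Expr → c c Atom gives c c Atom | c c. Atom → Term c gives Term c | c.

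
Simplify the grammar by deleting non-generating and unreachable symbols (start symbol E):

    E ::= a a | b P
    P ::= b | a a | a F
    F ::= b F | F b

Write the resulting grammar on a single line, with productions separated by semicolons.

Generating nonterminals: {E, P}.
Reachable from E after that: {E, P}.
Removed useless symbols: {F} and every production mentioning them.

E ::= a a | b P; P ::= b | a a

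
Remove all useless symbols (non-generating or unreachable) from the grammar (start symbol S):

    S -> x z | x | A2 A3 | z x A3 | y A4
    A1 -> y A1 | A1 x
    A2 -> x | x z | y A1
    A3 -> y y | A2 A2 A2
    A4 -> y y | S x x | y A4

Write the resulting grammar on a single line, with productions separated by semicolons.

S -> x z | x | A2 A3 | z x A3 | y A4; A2 -> x | x z; A3 -> y y | A2 A2 A2; A4 -> y y | S x x | y A4

Generating nonterminals: {A2, A3, A4, S}.
Reachable from S after that: {A2, A3, A4, S}.
Removed useless symbols: {A1} and every production mentioning them.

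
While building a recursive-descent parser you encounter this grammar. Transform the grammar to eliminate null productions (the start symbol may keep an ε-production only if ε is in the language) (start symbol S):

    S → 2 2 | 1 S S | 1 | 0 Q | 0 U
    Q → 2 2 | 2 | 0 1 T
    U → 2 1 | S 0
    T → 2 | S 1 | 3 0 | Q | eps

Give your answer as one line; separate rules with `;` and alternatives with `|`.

Nullable nonterminals: {T}.
ε ∉ L(G), so no ε-production is kept.
For each production, add variants omitting each subset of nullable occurrences: Q → 0 1 T gives 0 1 T | 0 1.

S → 2 2 | 1 S S | 1 | 0 Q | 0 U; Q → 2 2 | 2 | 0 1 T | 0 1; U → 2 1 | S 0; T → 2 | S 1 | 3 0 | Q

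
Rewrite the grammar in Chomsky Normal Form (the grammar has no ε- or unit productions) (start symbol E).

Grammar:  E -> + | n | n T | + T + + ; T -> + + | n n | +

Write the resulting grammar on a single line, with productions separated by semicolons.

E -> + | n | X1 T | X2 Y1; T -> X2 X2 | X1 X1 | +; X1 -> n; X2 -> +; Y1 -> T Y2; Y2 -> X2 X2

Introduce a nonterminal for each terminal appearing in a rule of length ≥ 2: X1 → n, X2 → +.
Binarize each right-hand side of length ≥ 3 by chaining fresh nonterminals (Y1, Y2, …): affected rules were E → X2 T X2 X2.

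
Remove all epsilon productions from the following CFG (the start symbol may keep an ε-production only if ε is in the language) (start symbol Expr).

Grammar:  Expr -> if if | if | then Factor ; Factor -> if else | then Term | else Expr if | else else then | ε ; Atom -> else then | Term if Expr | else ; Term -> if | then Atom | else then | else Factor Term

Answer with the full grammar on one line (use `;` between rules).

Nullable nonterminals: {Factor}.
ε ∉ L(G), so no ε-production is kept.
Add the nullable-subset variants: Expr → then Factor gives then Factor | then. Term → else Factor Term gives else Factor Term | else Term.

Expr -> if if | if | then Factor | then; Factor -> if else | then Term | else Expr if | else else then; Atom -> else then | Term if Expr | else; Term -> if | then Atom | else then | else Factor Term | else Term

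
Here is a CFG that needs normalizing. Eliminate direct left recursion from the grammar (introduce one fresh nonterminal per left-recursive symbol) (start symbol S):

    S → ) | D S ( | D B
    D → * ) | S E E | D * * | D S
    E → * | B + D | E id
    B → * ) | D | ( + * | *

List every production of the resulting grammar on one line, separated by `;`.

S → ) | D S ( | D B; D → * ) D' | S E E D'; E → * E' | B + D E'; B → * ) | D | ( + * | *; D' → * * D' | S D' | ε; E' → id E' | ε

Directly left-recursive nonterminals: D, E.
For D: α = {* *, S}, β = {* ), S E E}. Rewrite as D → β D' and D' → α D' | ε.
For E: α = {id}, β = {*, B + D}. Rewrite as E → β E' and E' → α E' | ε.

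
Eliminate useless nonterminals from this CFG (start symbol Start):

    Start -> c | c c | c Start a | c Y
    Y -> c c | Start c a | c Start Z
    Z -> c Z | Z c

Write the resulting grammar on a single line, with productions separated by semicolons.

Generating nonterminals: {Start, Y}.
Reachable from Start after that: {Start, Y}.
Removed useless symbols: {Z} and every production mentioning them.

Start -> c | c c | c Start a | c Y; Y -> c c | Start c a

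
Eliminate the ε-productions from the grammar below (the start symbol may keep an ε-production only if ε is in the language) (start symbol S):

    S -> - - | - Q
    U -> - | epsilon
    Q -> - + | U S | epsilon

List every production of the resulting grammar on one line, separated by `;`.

S -> - - | - Q | -; U -> -; Q -> - + | U S | S

Nullable set = {Q, U}.
ε ∉ L(G), so no ε-production is kept.
Expand every rule over subsets of its nullable positions: S → - Q gives - Q | -. Q → U S gives U S | S.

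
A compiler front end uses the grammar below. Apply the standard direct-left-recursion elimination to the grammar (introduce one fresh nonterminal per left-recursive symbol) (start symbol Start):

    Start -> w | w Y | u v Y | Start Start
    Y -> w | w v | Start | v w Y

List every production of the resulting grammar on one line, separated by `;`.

Start -> w Start1 | w Y Start1 | u v Y Start1; Y -> w | w v | Start | v w Y; Start1 -> Start Start1 | epsilon

Left recursion appears on Start.
For Start: α = {Start}, β = {w, w Y, u v Y}. Rewrite as Start → β Start1 and Start1 → α Start1 | ε.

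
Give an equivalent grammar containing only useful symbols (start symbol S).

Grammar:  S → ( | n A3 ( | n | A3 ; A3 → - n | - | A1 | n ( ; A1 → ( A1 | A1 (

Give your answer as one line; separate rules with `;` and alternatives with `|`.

Generating nonterminals: {A3, S}.
Reachable from S after that: {A3, S}.
Removed useless symbols: {A1} and every production mentioning them.

S → ( | n A3 ( | n | A3; A3 → - n | - | n (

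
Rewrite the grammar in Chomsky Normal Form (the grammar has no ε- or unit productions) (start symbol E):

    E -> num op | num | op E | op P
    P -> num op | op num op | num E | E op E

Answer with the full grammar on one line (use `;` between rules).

Introduce a nonterminal for each terminal appearing in a rule of length ≥ 2: X1 → num, X2 → op.
Binarize each right-hand side of length ≥ 3 by chaining fresh nonterminals (Y1, Y2, …): affected rules were P → X2 X1 X2; P → E X2 E.

E -> X1 X2 | num | X2 E | X2 P; P -> X1 X2 | X2 Y1 | X1 E | E Y2; X1 -> num; X2 -> op; Y1 -> X1 X2; Y2 -> X2 E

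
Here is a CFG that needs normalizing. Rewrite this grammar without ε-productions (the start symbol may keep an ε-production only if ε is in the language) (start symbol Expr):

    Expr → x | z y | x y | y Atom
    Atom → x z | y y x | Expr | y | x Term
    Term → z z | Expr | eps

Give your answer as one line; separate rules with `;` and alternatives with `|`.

Nullable set = {Term}.
ε ∉ L(G), so no ε-production is kept.
Expand every rule over subsets of its nullable positions: Atom → x Term gives x Term | x.

Expr → x | z y | x y | y Atom; Atom → x z | y y x | Expr | y | x Term | x; Term → z z | Expr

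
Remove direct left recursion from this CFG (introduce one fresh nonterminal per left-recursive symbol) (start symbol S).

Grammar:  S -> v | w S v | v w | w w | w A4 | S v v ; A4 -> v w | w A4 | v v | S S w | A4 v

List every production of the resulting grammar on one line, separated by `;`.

S, A4 are directly left-recursive.
For S: α = {v v}, β = {v, w S v, v w, w w, w A4}. Rewrite as S → β S' and S' → α S' | ε.
For A4: α = {v}, β = {v w, w A4, v v, S S w}. Rewrite as A4 → β A4' and A4' → α A4' | ε.

S -> v S' | w S v S' | v w S' | w w S' | w A4 S'; A4 -> v w A4' | w A4 A4' | v v A4' | S S w A4'; S' -> v v S' | ε; A4' -> v A4' | ε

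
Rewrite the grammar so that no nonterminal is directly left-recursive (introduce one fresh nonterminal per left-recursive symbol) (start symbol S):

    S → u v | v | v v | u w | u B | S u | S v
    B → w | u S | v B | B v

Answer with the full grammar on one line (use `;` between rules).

S, B are directly left-recursive.
For S: α = {u, v}, β = {u v, v, v v, u w, u B}. Rewrite as S → β S' and S' → α S' | ε.
For B: α = {v}, β = {w, u S, v B}. Rewrite as B → β B' and B' → α B' | ε.

S → u v S' | v S' | v v S' | u w S' | u B S'; B → w B' | u S B' | v B B'; S' → u S' | v S' | ε; B' → v B' | ε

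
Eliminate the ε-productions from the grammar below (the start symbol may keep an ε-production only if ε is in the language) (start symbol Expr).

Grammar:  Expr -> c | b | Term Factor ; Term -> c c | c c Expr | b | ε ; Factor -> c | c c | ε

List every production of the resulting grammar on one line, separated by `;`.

Expr -> c | b | Term Factor | Term | Factor | ε; Term -> c c | c c Expr | b; Factor -> c | c c

The nullable symbols are {Expr, Factor, Term}.
ε ∈ L(G) since Expr is nullable, so keep Expr → ε.
For each production, add variants omitting each subset of nullable occurrences: Expr → Term Factor gives Term Factor | Term | Factor.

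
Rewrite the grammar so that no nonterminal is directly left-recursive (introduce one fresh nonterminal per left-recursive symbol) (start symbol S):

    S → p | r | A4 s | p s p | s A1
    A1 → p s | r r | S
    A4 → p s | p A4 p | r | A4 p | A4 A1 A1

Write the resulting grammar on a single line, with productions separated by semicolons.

S → p | r | A4 s | p s p | s A1; A1 → p s | r r | S; A4 → p s A4' | p A4 p A4' | r A4'; A4' → p A4' | A1 A1 A4' | ε

A4 is directly left-recursive.
For A4: α = {p, A1 A1}, β = {p s, p A4 p, r}. Rewrite as A4 → β A4' and A4' → α A4' | ε.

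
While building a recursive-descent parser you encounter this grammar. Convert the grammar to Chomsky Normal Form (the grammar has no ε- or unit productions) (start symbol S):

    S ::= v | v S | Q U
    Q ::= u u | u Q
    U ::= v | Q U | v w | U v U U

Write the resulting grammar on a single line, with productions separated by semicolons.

Introduce a nonterminal for each terminal appearing in a rule of length ≥ 2: X1 → v, X2 → u, X3 → w.
Binarize each right-hand side of length ≥ 3 by chaining fresh nonterminals (Y1, Y2, …): affected rules were U → U X1 U U.

S ::= v | X1 S | Q U; Q ::= X2 X2 | X2 Q; U ::= v | Q U | X1 X3 | U Y1; X1 ::= v; X2 ::= u; X3 ::= w; Y1 ::= X1 Y2; Y2 ::= U U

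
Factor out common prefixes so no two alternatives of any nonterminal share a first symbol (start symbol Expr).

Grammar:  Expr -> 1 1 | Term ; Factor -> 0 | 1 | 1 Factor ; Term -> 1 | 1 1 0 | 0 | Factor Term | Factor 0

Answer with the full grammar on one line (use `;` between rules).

Expr -> 1 1 | Term; Factor -> 0 | 1 Factor1; Term -> 0 | 1 Term1 | Factor Term2; Factor1 -> ε | Factor; Term1 -> ε | 1 0; Term2 -> Term | 0

Factor has alternatives sharing prefix '1': factor to Factor → 1 Factor1 with Factor1 → ε | Factor.
Term has alternatives sharing prefix '1': factor to Term → 1 Term1 with Term1 → ε | 1 0.
Term has alternatives sharing prefix 'Factor': factor to Term → Factor Term2 with Term2 → Term | 0.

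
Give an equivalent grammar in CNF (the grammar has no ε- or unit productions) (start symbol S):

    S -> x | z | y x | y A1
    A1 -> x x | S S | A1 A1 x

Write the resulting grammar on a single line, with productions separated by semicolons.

Introduce a nonterminal for each terminal appearing in a rule of length ≥ 2: X1 → y, X2 → x.
Binarize each right-hand side of length ≥ 3 by chaining fresh nonterminals (Y1, Y2, …): affected rules were A1 → A1 A1 X2.

S -> x | z | X1 X2 | X1 A1; A1 -> X2 X2 | S S | A1 Y1; X1 -> y; X2 -> x; Y1 -> A1 X2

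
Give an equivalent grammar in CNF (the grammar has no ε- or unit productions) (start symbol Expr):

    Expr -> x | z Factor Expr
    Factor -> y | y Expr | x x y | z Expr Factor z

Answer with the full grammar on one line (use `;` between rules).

Introduce a nonterminal for each terminal appearing in a rule of length ≥ 2: X1 → z, X2 → y, X3 → x.
Binarize each right-hand side of length ≥ 3 by chaining fresh nonterminals (Y1, Y2, …): affected rules were Expr → X1 Factor Expr; Factor → X3 X3 X2; Factor → X1 Expr Factor X1.

Expr -> x | X1 Y1; Factor -> y | X2 Expr | X3 Y2 | X1 Y3; X1 -> z; X2 -> y; X3 -> x; Y1 -> Factor Expr; Y2 -> X3 X2; Y3 -> Expr Y4; Y4 -> Factor X1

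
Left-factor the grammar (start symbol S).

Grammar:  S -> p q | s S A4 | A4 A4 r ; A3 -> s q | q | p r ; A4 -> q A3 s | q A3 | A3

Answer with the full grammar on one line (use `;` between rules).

A4 has alternatives sharing prefix 'q A3': factor to A4 → q A3 A4' with A4' → s | ε.

S -> p q | s S A4 | A4 A4 r; A3 -> s q | q | p r; A4 -> A3 | q A3 A4'; A4' -> s | ε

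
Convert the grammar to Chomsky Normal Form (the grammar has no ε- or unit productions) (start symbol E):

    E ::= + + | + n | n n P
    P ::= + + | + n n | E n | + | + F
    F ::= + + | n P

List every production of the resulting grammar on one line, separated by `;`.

E ::= X1 X1 | X1 X2 | X2 Y1; P ::= X1 X1 | X1 Y2 | E X2 | + | X1 F; F ::= X1 X1 | X2 P; X1 ::= +; X2 ::= n; Y1 ::= X2 P; Y2 ::= X2 X2

Introduce a nonterminal for each terminal appearing in a rule of length ≥ 2: X1 → +, X2 → n.
Binarize each right-hand side of length ≥ 3 by chaining fresh nonterminals (Y1, Y2, …): affected rules were E → X2 X2 P; P → X1 X2 X2.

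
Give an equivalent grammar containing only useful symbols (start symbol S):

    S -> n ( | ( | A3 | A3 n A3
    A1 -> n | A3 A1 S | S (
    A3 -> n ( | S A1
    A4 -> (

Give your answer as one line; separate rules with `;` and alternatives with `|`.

Generating nonterminals: {A1, A3, A4, S}.
Reachable from S after that: {A1, A3, S}.
Removed useless symbols: {A4} and every production mentioning them.

S -> n ( | ( | A3 | A3 n A3; A1 -> n | A3 A1 S | S (; A3 -> n ( | S A1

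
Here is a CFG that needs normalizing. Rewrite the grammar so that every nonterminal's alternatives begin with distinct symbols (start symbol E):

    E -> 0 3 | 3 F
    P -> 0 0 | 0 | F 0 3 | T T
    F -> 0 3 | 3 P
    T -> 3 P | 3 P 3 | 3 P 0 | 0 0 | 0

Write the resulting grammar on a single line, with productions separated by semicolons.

P has alternatives sharing prefix '0': factor to P → 0 P' with P' → 0 | ε.
T has alternatives sharing prefix '3 P': factor to T → 3 P T' with T' → ε | 3 | 0.
T has alternatives sharing prefix '0': factor to T → 0 T'' with T'' → 0 | ε.

E -> 0 3 | 3 F; P -> F 0 3 | T T | 0 P'; F -> 0 3 | 3 P; T -> 3 P T' | 0 T''; P' -> 0 | epsilon; T' -> epsilon | 3 | 0; T'' -> 0 | epsilon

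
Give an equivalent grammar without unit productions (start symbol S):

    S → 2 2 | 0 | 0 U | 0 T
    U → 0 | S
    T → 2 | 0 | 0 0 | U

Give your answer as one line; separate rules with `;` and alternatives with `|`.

S → 2 2 | 0 | 0 U | 0 T; U → 0 | 2 2 | 0 U | 0 T; T → 0 | 2 2 | 0 U | 0 T | 2 | 0 0

Unit pairs: T ⇒* {S, U}; U ⇒* {S}.
For each unit pair (A, B), copy every non-unit production of B to A, then drop all unit productions.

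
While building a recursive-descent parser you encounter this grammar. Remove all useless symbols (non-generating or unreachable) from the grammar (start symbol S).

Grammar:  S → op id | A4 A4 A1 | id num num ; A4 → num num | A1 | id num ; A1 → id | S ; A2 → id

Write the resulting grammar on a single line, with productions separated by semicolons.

S → op id | A4 A4 A1 | id num num; A4 → num num | A1 | id num; A1 → id | S

Generating nonterminals: {A1, A2, A4, S}.
Reachable from S after that: {A1, A4, S}.
Removed useless symbols: {A2} and every production mentioning them.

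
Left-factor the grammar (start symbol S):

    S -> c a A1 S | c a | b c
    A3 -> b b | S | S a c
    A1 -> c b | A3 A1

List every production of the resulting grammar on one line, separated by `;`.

S -> b c | c a S'; A3 -> b b | S A3'; A1 -> c b | A3 A1; S' -> A1 S | ε; A3' -> ε | a c

S has alternatives sharing prefix 'c a': factor to S → c a S' with S' → A1 S | ε.
A3 has alternatives sharing prefix 'S': factor to A3 → S A3' with A3' → ε | a c.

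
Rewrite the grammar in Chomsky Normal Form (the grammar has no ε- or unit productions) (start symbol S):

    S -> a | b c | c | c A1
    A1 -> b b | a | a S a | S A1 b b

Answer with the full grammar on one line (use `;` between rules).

S -> a | X1 X2 | c | X2 A1; A1 -> X1 X1 | a | X3 Y1 | S Y2; X1 -> b; X2 -> c; X3 -> a; Y1 -> S X3; Y2 -> A1 Y3; Y3 -> X1 X1

Introduce a nonterminal for each terminal appearing in a rule of length ≥ 2: X1 → b, X2 → c, X3 → a.
Binarize each right-hand side of length ≥ 3 by chaining fresh nonterminals (Y1, Y2, …): affected rules were A1 → X3 S X3; A1 → S A1 X1 X1.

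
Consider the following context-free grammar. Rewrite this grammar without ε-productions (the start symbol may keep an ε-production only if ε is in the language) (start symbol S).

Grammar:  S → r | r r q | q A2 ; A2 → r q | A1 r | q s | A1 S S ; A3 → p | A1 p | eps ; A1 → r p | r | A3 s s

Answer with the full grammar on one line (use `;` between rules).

S → r | r r q | q A2; A2 → r q | A1 r | q s | A1 S S; A3 → p | A1 p; A1 → r p | r | A3 s s | s s

The nullable symbols are {A3}.
ε ∉ L(G), so no ε-production is kept.
Add the nullable-subset variants: A1 → A3 s s gives A3 s s | s s.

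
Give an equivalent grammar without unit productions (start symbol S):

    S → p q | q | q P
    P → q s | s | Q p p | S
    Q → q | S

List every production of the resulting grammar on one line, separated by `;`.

S → p q | q | q P; P → p q | q | q P | q s | s | Q p p; Q → p q | q | q P

Unit pairs: P ⇒* {S}; Q ⇒* {S}.
For every A with A ⇒* B via unit rules, add B's non-unit alternatives to A; then delete every rule of the form X → Y.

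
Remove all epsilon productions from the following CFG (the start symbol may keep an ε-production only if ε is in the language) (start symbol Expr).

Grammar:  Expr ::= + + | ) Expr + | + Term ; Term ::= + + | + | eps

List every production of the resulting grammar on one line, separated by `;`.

Expr ::= + + | ) Expr + | + Term | +; Term ::= + + | +

Nullable nonterminals: {Term}.
ε ∉ L(G), so no ε-production is kept.
Add the nullable-subset variants: Expr → + Term gives + Term | +.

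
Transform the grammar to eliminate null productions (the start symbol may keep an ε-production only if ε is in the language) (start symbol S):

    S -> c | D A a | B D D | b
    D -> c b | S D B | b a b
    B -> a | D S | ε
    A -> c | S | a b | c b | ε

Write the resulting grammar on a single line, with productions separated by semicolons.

S -> c | D A a | D a | B D D | D D | b; D -> c b | S D B | S D | b a b; B -> a | D S; A -> c | S | a b | c b

Nullable set = {A, B}.
ε ∉ L(G), so no ε-production is kept.
Add the nullable-subset variants: S → D A a gives D A a | D a. S → B D D gives B D D | D D. D → S D B gives S D B | S D.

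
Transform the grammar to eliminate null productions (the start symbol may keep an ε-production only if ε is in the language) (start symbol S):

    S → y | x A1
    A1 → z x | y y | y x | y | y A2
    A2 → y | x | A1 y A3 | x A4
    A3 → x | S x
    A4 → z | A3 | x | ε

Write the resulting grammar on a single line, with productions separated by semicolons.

S → y | x A1; A1 → z x | y y | y x | y | y A2; A2 → y | x | A1 y A3 | x A4; A3 → x | S x; A4 → z | A3 | x

Nullable nonterminals: {A4}.
ε ∉ L(G), so no ε-production is kept.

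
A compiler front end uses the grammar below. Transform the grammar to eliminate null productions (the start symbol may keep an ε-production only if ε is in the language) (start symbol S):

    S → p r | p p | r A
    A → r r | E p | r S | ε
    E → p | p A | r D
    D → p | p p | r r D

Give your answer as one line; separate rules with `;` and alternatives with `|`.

The nullable symbols are {A}.
ε ∉ L(G), so no ε-production is kept.
Add the nullable-subset variants: S → r A gives r A | r.

S → p r | p p | r A | r; A → r r | E p | r S; E → p | p A | r D; D → p | p p | r r D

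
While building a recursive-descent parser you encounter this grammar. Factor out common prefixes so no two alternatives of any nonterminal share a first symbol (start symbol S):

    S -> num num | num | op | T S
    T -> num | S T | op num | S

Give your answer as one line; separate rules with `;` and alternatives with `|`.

S has alternatives sharing prefix 'num': factor to S → num S' with S' → num | ε.
T has alternatives sharing prefix 'S': factor to T → S T' with T' → T | ε.

S -> op | T S | num S'; T -> num | op num | S T'; S' -> num | ε; T' -> T | ε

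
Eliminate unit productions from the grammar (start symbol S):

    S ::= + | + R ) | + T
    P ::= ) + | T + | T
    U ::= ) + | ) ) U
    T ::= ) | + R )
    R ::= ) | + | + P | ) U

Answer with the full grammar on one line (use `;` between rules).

S ::= + | + R ) | + T; P ::= ) + | T + | ) | + R ); U ::= ) + | ) ) U; T ::= ) | + R ); R ::= ) | + | + P | ) U

Unit pairs: P ⇒* {T}.
Replace each nonterminal's rules with the union of the non-unit rules of every nonterminal it unit-derives.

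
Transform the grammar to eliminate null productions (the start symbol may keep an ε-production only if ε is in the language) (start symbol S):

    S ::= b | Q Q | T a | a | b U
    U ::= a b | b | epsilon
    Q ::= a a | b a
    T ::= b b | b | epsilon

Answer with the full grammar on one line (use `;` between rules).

The nullable symbols are {T, U}.
ε ∉ L(G), so no ε-production is kept.
Expand every rule over subsets of its nullable positions: S → T a gives T a | a.

S ::= b | Q Q | T a | a | b U; U ::= a b | b; Q ::= a a | b a; T ::= b b | b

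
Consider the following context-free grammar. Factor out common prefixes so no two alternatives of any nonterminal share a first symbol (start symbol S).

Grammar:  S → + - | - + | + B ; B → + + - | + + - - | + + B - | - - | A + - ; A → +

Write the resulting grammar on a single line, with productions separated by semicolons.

S has alternatives sharing prefix '+': factor to S → + S' with S' → - | B.
B has alternatives sharing prefix '+ +': factor to B → + + B' with B' → - | - - | B -.
B' has alternatives sharing prefix '-': factor to B' → - B'' with B'' → ε | -.

S → - + | + S'; B → - - | A + - | + + B'; A → +; S' → - | B; B' → B - | - B''; B'' → ε | -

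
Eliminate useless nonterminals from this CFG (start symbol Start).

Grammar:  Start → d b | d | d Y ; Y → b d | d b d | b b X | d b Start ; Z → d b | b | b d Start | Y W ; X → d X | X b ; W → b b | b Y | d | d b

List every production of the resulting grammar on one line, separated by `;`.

Generating nonterminals: {Start, W, Y, Z}.
Reachable from Start after that: {Start, Y}.
Removed useless symbols: {W, X, Z} and every production mentioning them.

Start → d b | d | d Y; Y → b d | d b d | d b Start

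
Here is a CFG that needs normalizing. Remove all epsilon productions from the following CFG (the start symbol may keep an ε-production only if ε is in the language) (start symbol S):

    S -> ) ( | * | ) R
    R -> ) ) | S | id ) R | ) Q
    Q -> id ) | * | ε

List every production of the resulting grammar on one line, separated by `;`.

S -> ) ( | * | ) R; R -> ) ) | S | id ) R | ) Q | ); Q -> id ) | *

Nullable set = {Q}.
ε ∉ L(G), so no ε-production is kept.
Expand every rule over subsets of its nullable positions: R → ) Q gives ) Q | ).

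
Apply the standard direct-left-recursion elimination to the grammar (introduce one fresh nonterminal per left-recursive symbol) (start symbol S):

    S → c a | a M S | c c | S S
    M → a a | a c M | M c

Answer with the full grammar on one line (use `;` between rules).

Left recursion appears on S, M.
For S: α = {S}, β = {c a, a M S, c c}. Rewrite as S → β S' and S' → α S' | ε.
For M: α = {c}, β = {a a, a c M}. Rewrite as M → β M' and M' → α M' | ε.

S → c a S' | a M S S' | c c S'; M → a a M' | a c M M'; S' → S S' | ε; M' → c M' | ε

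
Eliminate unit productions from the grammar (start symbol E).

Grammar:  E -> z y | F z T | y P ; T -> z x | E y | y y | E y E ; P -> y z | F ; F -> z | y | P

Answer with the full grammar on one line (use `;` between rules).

E -> z y | F z T | y P; T -> z x | E y | y y | E y E; P -> z | y | y z; F -> z | y | y z

Unit pairs: F ⇒* {P}; P ⇒* {F}.
Replace each nonterminal's rules with the union of the non-unit rules of every nonterminal it unit-derives.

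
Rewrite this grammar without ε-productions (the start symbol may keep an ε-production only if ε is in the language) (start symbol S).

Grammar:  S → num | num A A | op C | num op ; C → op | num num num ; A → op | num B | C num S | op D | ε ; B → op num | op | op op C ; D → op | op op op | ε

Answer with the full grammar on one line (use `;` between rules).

S → num | num A A | num A | op C | num op; C → op | num num num; A → op | num B | C num S | op D; B → op num | op | op op C; D → op | op op op

Nullable set = {A, D}.
ε ∉ L(G), so no ε-production is kept.
For each production, add variants omitting each subset of nullable occurrences: S → num A A gives num A A | num A.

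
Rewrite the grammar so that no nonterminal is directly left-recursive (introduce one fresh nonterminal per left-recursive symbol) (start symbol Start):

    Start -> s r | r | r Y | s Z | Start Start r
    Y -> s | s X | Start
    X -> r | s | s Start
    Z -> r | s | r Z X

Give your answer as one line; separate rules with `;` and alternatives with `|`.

Directly left-recursive nonterminal: Start.
For Start: α = {Start r}, β = {s r, r, r Y, s Z}. Rewrite as Start → β Start1 and Start1 → α Start1 | ε.

Start -> s r Start1 | r Start1 | r Y Start1 | s Z Start1; Y -> s | s X | Start; X -> r | s | s Start; Z -> r | s | r Z X; Start1 -> Start r Start1 | eps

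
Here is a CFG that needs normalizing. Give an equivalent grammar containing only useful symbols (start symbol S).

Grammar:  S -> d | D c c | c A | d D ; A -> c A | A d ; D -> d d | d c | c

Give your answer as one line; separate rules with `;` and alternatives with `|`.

Generating nonterminals: {D, S}.
Reachable from S after that: {D, S}.
Removed useless symbols: {A} and every production mentioning them.

S -> d | D c c | d D; D -> d d | d c | c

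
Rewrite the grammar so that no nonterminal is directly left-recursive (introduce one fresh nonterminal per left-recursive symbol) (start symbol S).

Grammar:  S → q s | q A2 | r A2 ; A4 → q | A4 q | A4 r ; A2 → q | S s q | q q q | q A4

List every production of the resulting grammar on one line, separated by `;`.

S → q s | q A2 | r A2; A4 → q A4'; A2 → q | S s q | q q q | q A4; A4' → q A4' | r A4' | ε

Directly left-recursive nonterminal: A4.
For A4: α = {q, r}, β = {q}. Rewrite as A4 → β A4' and A4' → α A4' | ε.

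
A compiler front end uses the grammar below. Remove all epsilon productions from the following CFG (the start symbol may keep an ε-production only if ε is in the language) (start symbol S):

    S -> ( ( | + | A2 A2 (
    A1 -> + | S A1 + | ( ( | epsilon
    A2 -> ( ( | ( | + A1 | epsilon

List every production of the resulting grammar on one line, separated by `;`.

S -> ( ( | + | A2 A2 ( | A2 ( | (; A1 -> + | S A1 + | S + | ( (; A2 -> ( ( | ( | + A1 | +

The nullable symbols are {A1, A2}.
ε ∉ L(G), so no ε-production is kept.
Expand every rule over subsets of its nullable positions: S → A2 A2 ( gives A2 A2 ( | A2 ( | (. A1 → S A1 + gives S A1 + | S +. A2 → + A1 gives + A1 | +.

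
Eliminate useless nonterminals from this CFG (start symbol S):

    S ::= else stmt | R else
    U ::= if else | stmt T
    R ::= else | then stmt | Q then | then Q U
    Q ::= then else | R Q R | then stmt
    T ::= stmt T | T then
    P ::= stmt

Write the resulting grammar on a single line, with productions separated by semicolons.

S ::= else stmt | R else; U ::= if else; R ::= else | then stmt | Q then | then Q U; Q ::= then else | R Q R | then stmt

Generating nonterminals: {P, Q, R, S, U}.
Reachable from S after that: {Q, R, S, U}.
Removed useless symbols: {P, T} and every production mentioning them.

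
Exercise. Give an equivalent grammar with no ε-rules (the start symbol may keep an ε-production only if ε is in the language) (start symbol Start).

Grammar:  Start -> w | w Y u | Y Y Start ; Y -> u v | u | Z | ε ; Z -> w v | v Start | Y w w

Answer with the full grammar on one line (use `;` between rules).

Start -> w | w Y u | w u | Y Y Start | Y Start; Y -> u v | u | Z; Z -> w v | v Start | Y w w | w w

Nullable set = {Y}.
ε ∉ L(G), so no ε-production is kept.
Add the nullable-subset variants: Start → w Y u gives w Y u | w u. Start → Y Y Start gives Y Y Start | Y Start. Z → Y w w gives Y w w | w w.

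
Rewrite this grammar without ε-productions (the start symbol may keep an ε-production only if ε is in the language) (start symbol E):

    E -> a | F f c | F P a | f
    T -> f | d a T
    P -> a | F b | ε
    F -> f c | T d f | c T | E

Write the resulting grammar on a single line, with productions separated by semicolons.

Nullable nonterminals: {P}.
ε ∉ L(G), so no ε-production is kept.
Expand every rule over subsets of its nullable positions: E → F P a gives F P a | F a.

E -> a | F f c | F P a | F a | f; T -> f | d a T; P -> a | F b; F -> f c | T d f | c T | E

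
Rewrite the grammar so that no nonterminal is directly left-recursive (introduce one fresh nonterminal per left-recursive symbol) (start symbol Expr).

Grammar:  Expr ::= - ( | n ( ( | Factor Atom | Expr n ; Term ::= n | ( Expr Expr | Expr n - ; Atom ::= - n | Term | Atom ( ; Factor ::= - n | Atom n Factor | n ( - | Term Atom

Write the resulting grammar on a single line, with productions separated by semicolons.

Expr ::= - ( Expr1 | n ( ( Expr1 | Factor Atom Expr1; Term ::= n | ( Expr Expr | Expr n -; Atom ::= - n Atom1 | Term Atom1; Factor ::= - n | Atom n Factor | n ( - | Term Atom; Expr1 ::= n Expr1 | epsilon; Atom1 ::= ( Atom1 | epsilon

Expr, Atom are directly left-recursive.
For Expr: α = {n}, β = {- (, n ( (, Factor Atom}. Rewrite as Expr → β Expr1 and Expr1 → α Expr1 | ε.
For Atom: α = {(}, β = {- n, Term}. Rewrite as Atom → β Atom1 and Atom1 → α Atom1 | ε.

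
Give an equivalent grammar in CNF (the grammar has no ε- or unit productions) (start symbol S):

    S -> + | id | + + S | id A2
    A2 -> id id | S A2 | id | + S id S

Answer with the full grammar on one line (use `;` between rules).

Introduce a nonterminal for each terminal appearing in a rule of length ≥ 2: X1 → +, X2 → id.
Binarize each right-hand side of length ≥ 3 by chaining fresh nonterminals (Y1, Y2, …): affected rules were S → X1 X1 S; A2 → X1 S X2 S.

S -> + | id | X1 Y1 | X2 A2; A2 -> X2 X2 | S A2 | id | X1 Y2; X1 -> +; X2 -> id; Y1 -> X1 S; Y2 -> S Y3; Y3 -> X2 S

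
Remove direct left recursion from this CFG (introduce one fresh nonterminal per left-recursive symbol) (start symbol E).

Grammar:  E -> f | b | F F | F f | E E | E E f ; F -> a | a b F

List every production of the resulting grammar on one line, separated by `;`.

E -> f E' | b E' | F F E' | F f E'; F -> a | a b F; E' -> E E' | E f E' | ε

Directly left-recursive nonterminal: E.
For E: α = {E, E f}, β = {f, b, F F, F f}. Rewrite as E → β E' and E' → α E' | ε.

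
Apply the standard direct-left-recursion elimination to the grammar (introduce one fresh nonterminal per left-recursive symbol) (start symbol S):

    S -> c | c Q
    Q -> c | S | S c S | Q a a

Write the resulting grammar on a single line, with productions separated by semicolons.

Left recursion appears on Q.
For Q: α = {a a}, β = {c, S, S c S}. Rewrite as Q → β Q' and Q' → α Q' | ε.

S -> c | c Q; Q -> c Q' | S Q' | S c S Q'; Q' -> a a Q' | ε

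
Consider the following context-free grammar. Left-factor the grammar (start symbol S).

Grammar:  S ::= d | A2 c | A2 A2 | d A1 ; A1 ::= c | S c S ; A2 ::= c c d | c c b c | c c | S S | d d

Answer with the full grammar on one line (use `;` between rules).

S has alternatives sharing prefix 'd': factor to S → d S' with S' → ε | A1.
S has alternatives sharing prefix 'A2': factor to S → A2 S'' with S'' → c | A2.
A2 has alternatives sharing prefix 'c c': factor to A2 → c c A2' with A2' → d | b c | ε.

S ::= d S' | A2 S''; A1 ::= c | S c S; A2 ::= S S | d d | c c A2'; S' ::= ε | A1; S'' ::= c | A2; A2' ::= d | b c | ε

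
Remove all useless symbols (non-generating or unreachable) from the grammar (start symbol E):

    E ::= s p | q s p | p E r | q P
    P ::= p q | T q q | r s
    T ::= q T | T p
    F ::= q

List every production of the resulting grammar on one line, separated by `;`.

E ::= s p | q s p | p E r | q P; P ::= p q | r s

Generating nonterminals: {E, F, P}.
Reachable from E after that: {E, P}.
Removed useless symbols: {F, T} and every production mentioning them.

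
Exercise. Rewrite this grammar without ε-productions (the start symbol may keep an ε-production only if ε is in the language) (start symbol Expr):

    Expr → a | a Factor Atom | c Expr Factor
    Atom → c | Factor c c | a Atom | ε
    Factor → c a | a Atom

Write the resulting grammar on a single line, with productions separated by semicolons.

Nullable nonterminals: {Atom}.
ε ∉ L(G), so no ε-production is kept.
For each production, add variants omitting each subset of nullable occurrences: Expr → a Factor Atom gives a Factor Atom | a Factor. Atom → a Atom gives a Atom | a. Factor → a Atom gives a Atom | a.

Expr → a | a Factor Atom | a Factor | c Expr Factor; Atom → c | Factor c c | a Atom | a; Factor → c a | a Atom | a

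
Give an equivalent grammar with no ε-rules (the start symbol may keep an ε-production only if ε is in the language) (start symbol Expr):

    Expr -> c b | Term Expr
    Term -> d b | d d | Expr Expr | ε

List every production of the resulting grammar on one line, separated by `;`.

Expr -> c b | Term Expr; Term -> d b | d d | Expr Expr

Nullable set = {Term}.
ε ∉ L(G), so no ε-production is kept.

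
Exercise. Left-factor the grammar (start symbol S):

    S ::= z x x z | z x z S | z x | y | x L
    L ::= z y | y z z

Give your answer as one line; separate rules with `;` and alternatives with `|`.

S ::= y | x L | z x S'; L ::= z y | y z z; S' ::= x z | z S | ε

S has alternatives sharing prefix 'z x': factor to S → z x S' with S' → x z | z S | ε.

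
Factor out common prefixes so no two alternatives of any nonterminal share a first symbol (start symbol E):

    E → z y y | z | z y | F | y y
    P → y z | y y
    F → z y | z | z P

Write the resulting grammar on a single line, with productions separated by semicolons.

E has alternatives sharing prefix 'z': factor to E → z E' with E' → y y | ε | y.
P has alternatives sharing prefix 'y': factor to P → y P' with P' → z | y.
F has alternatives sharing prefix 'z': factor to F → z F' with F' → y | ε | P.
E' has alternatives sharing prefix 'y': factor to E' → y E'' with E'' → y | ε.

E → F | y y | z E'; P → y P'; F → z F'; E' → ε | y E''; P' → z | y; F' → y | ε | P; E'' → y | ε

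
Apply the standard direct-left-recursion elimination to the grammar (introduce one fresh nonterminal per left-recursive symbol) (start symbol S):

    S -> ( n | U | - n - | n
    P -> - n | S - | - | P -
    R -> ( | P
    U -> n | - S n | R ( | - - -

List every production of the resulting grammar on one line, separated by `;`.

S -> ( n | U | - n - | n; P -> - n P' | S - P' | - P'; R -> ( | P; U -> n | - S n | R ( | - - -; P' -> - P' | epsilon

Directly left-recursive nonterminal: P.
For P: α = {-}, β = {- n, S -, -}. Rewrite as P → β P' and P' → α P' | ε.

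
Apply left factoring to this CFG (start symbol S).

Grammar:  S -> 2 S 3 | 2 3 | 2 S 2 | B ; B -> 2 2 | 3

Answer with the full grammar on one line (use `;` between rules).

S -> B | 2 S'; B -> 2 2 | 3; S' -> 3 | S S''; S'' -> 3 | 2

S has alternatives sharing prefix '2': factor to S → 2 S' with S' → S 3 | 3 | S 2.
S' has alternatives sharing prefix 'S': factor to S' → S S'' with S'' → 3 | 2.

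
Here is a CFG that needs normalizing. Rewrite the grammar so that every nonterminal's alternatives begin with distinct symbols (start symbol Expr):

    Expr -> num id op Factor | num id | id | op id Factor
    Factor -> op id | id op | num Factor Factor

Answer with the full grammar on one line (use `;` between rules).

Expr -> id | op id Factor | num id Expr1; Factor -> op id | id op | num Factor Factor; Expr1 -> op Factor | epsilon

Expr has alternatives sharing prefix 'num id': factor to Expr → num id Expr1 with Expr1 → op Factor | ε.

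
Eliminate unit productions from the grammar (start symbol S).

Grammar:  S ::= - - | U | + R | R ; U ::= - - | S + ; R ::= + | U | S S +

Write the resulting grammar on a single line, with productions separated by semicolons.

Unit pairs: R ⇒* {U}; S ⇒* {R, U}.
For each unit pair (A, B), copy every non-unit production of B to A, then drop all unit productions.

S ::= - - | S + | + R | + | S S +; U ::= - - | S +; R ::= - - | S + | + | S S +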